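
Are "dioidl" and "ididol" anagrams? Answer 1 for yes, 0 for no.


Strings: "dioidl", "ididol"
Sorted first:  ddiilo
Sorted second: ddiilo
Sorted forms match => anagrams

1


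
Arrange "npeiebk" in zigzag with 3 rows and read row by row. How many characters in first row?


Zigzag "npeiebk" into 3 rows:
Placing characters:
  'n' => row 0
  'p' => row 1
  'e' => row 2
  'i' => row 1
  'e' => row 0
  'b' => row 1
  'k' => row 2
Rows:
  Row 0: "ne"
  Row 1: "pib"
  Row 2: "ek"
First row length: 2

2


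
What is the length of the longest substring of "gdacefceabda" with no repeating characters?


Input: "gdacefceabda"
Sliding window (track last position of each char):
  Position 0 ('g'): window [0,0] length 1 -- new best
  Position 1 ('d'): window [0,1] length 2 -- new best
  Position 2 ('a'): window [0,2] length 3 -- new best
  Position 3 ('c'): window [0,3] length 4 -- new best
  Position 4 ('e'): window [0,4] length 5 -- new best
  Position 5 ('f'): window [0,5] length 6 -- new best
  Position 6 ('c'): repeat (last at 3), move window start to 4
  Position 6 ('c'): window [4,6] length 3
  Position 7 ('e'): repeat (last at 4), move window start to 5
  Position 7 ('e'): window [5,7] length 3
  Position 8 ('a'): window [5,8] length 4
  Position 9 ('b'): window [5,9] length 5
  Position 10 ('d'): window [5,10] length 6
  Position 11 ('a'): repeat (last at 8), move window start to 9
  Position 11 ('a'): window [9,11] length 3
Longest substring with no repeats: "gdacef" with length 6

6


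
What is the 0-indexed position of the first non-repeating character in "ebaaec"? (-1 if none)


Input: ebaaec
Character frequencies:
  'a': 2
  'b': 1
  'c': 1
  'e': 2
Scanning left to right for freq == 1:
  Position 0 ('e'): freq=2, skip
  Position 1 ('b'): unique! => answer = 1

1


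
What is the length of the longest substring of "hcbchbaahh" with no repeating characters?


Input: "hcbchbaahh"
Sliding window (track last position of each char):
  Position 0 ('h'): window [0,0] length 1 -- new best
  Position 1 ('c'): window [0,1] length 2 -- new best
  Position 2 ('b'): window [0,2] length 3 -- new best
  Position 3 ('c'): repeat (last at 1), move window start to 2
  Position 3 ('c'): window [2,3] length 2
  Position 4 ('h'): window [2,4] length 3
  Position 5 ('b'): repeat (last at 2), move window start to 3
  Position 5 ('b'): window [3,5] length 3
  Position 6 ('a'): window [3,6] length 4 -- new best
  Position 7 ('a'): repeat (last at 6), move window start to 7
  Position 7 ('a'): window [7,7] length 1
  Position 8 ('h'): window [7,8] length 2
  Position 9 ('h'): repeat (last at 8), move window start to 9
  Position 9 ('h'): window [9,9] length 1
Longest substring with no repeats: "chba" with length 4

4


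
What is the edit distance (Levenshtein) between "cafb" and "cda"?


Computing edit distance: "cafb" -> "cda"
DP table:
           c    d    a
      0    1    2    3
  c   1    0    1    2
  a   2    1    1    1
  f   3    2    2    2
  b   4    3    3    3
Edit distance = dp[4][3] = 3

3


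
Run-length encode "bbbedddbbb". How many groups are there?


Input: bbbedddbbb
Scanning for consecutive runs:
  Group 1: 'b' x 3 (positions 0-2)
  Group 2: 'e' x 1 (positions 3-3)
  Group 3: 'd' x 3 (positions 4-6)
  Group 4: 'b' x 3 (positions 7-9)
Total groups: 4

4


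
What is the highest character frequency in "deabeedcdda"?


Input: deabeedcdda
Character counts:
  'a': 2
  'b': 1
  'c': 1
  'd': 4
  'e': 3
Maximum frequency: 4

4


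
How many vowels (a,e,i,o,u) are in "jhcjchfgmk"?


Input: jhcjchfgmk
Checking each character:
  'j' at position 0: consonant
  'h' at position 1: consonant
  'c' at position 2: consonant
  'j' at position 3: consonant
  'c' at position 4: consonant
  'h' at position 5: consonant
  'f' at position 6: consonant
  'g' at position 7: consonant
  'm' at position 8: consonant
  'k' at position 9: consonant
Total vowels: 0

0


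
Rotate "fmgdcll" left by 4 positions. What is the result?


Input: "fmgdcll", rotate left by 4
First 4 characters: "fmgd"
Remaining characters: "cll"
Concatenate remaining + first: "cll" + "fmgd" = "cllfmgd"

cllfmgd


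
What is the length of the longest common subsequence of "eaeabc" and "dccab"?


LCS of "eaeabc" and "dccab"
DP table:
           d    c    c    a    b
      0    0    0    0    0    0
  e   0    0    0    0    0    0
  a   0    0    0    0    1    1
  e   0    0    0    0    1    1
  a   0    0    0    0    1    1
  b   0    0    0    0    1    2
  c   0    0    1    1    1    2
LCS length = dp[6][5] = 2

2


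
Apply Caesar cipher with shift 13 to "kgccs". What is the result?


Caesar cipher: shift "kgccs" by 13
  'k' (pos 10) + 13 = pos 23 = 'x'
  'g' (pos 6) + 13 = pos 19 = 't'
  'c' (pos 2) + 13 = pos 15 = 'p'
  'c' (pos 2) + 13 = pos 15 = 'p'
  's' (pos 18) + 13 = pos 5 = 'f'
Result: xtppf

xtppf


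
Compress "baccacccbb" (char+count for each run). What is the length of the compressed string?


Input: baccacccbb
Runs:
  'b' x 1 => "b1"
  'a' x 1 => "a1"
  'c' x 2 => "c2"
  'a' x 1 => "a1"
  'c' x 3 => "c3"
  'b' x 2 => "b2"
Compressed: "b1a1c2a1c3b2"
Compressed length: 12

12


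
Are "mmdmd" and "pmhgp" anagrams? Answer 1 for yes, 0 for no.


Strings: "mmdmd", "pmhgp"
Sorted first:  ddmmm
Sorted second: ghmpp
Differ at position 0: 'd' vs 'g' => not anagrams

0


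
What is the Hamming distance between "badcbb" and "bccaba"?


Comparing "badcbb" and "bccaba" position by position:
  Position 0: 'b' vs 'b' => same
  Position 1: 'a' vs 'c' => differ
  Position 2: 'd' vs 'c' => differ
  Position 3: 'c' vs 'a' => differ
  Position 4: 'b' vs 'b' => same
  Position 5: 'b' vs 'a' => differ
Total differences (Hamming distance): 4

4


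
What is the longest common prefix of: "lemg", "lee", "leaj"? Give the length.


Words: lemg, lee, leaj
  Position 0: all 'l' => match
  Position 1: all 'e' => match
  Position 2: ('m', 'e', 'a') => mismatch, stop
LCP = "le" (length 2)

2


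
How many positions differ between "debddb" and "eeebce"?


Comparing "debddb" and "eeebce" position by position:
  Position 0: 'd' vs 'e' => DIFFER
  Position 1: 'e' vs 'e' => same
  Position 2: 'b' vs 'e' => DIFFER
  Position 3: 'd' vs 'b' => DIFFER
  Position 4: 'd' vs 'c' => DIFFER
  Position 5: 'b' vs 'e' => DIFFER
Positions that differ: 5

5


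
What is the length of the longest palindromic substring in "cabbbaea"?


Input: "cabbbaea"
Checking substrings for palindromes:
  [1:6] "abbba" (len 5) => palindrome
  [2:5] "bbb" (len 3) => palindrome
  [5:8] "aea" (len 3) => palindrome
  [2:4] "bb" (len 2) => palindrome
  [3:5] "bb" (len 2) => palindrome
Longest palindromic substring: "abbba" with length 5

5


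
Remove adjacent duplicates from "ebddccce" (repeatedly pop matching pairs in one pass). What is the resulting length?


Input: ebddccce
Stack-based adjacent duplicate removal:
  Read 'e': push. Stack: e
  Read 'b': push. Stack: eb
  Read 'd': push. Stack: ebd
  Read 'd': matches stack top 'd' => pop. Stack: eb
  Read 'c': push. Stack: ebc
  Read 'c': matches stack top 'c' => pop. Stack: eb
  Read 'c': push. Stack: ebc
  Read 'e': push. Stack: ebce
Final stack: "ebce" (length 4)

4


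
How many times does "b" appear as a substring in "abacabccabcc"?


Searching for "b" in "abacabccabcc"
Scanning each position:
  Position 0: "a" => no
  Position 1: "b" => MATCH
  Position 2: "a" => no
  Position 3: "c" => no
  Position 4: "a" => no
  Position 5: "b" => MATCH
  Position 6: "c" => no
  Position 7: "c" => no
  Position 8: "a" => no
  Position 9: "b" => MATCH
  Position 10: "c" => no
  Position 11: "c" => no
Total occurrences: 3

3


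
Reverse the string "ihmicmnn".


Input: ihmicmnn
Reading characters right to left:
  Position 7: 'n'
  Position 6: 'n'
  Position 5: 'm'
  Position 4: 'c'
  Position 3: 'i'
  Position 2: 'm'
  Position 1: 'h'
  Position 0: 'i'
Reversed: nnmcimhi

nnmcimhi


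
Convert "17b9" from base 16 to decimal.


Input: "17b9" in base 16
Positional expansion:
  Digit '1' (value 1) x 16^3 = 4096
  Digit '7' (value 7) x 16^2 = 1792
  Digit 'b' (value 11) x 16^1 = 176
  Digit '9' (value 9) x 16^0 = 9
Sum = 6073

6073


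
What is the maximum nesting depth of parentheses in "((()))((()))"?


Input: "((()))((()))"
Tracking depth:
  Position 0 '(': depth becomes 1
  Position 1 '(': depth becomes 2
  Position 2 '(': depth becomes 3
  Position 3 ')': depth becomes 2
  Position 4 ')': depth becomes 1
  Position 5 ')': depth becomes 0
  Position 6 '(': depth becomes 1
  Position 7 '(': depth becomes 2
  Position 8 '(': depth becomes 3
  Position 9 ')': depth becomes 2
  Position 10 ')': depth becomes 1
  Position 11 ')': depth becomes 0
Maximum depth reached: 3

3


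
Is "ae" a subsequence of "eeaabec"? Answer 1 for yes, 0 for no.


Check if "ae" is a subsequence of "eeaabec"
Greedy scan:
  Position 0 ('e'): no match needed
  Position 1 ('e'): no match needed
  Position 2 ('a'): matches sub[0] = 'a'
  Position 3 ('a'): no match needed
  Position 4 ('b'): no match needed
  Position 5 ('e'): matches sub[1] = 'e'
  Position 6 ('c'): no match needed
All 2 characters matched => is a subsequence

1


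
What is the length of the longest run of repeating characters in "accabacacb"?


Input: "accabacacb"
Scanning for longest run:
  Position 1 ('c'): new char, reset run to 1
  Position 2 ('c'): continues run of 'c', length=2
  Position 3 ('a'): new char, reset run to 1
  Position 4 ('b'): new char, reset run to 1
  Position 5 ('a'): new char, reset run to 1
  Position 6 ('c'): new char, reset run to 1
  Position 7 ('a'): new char, reset run to 1
  Position 8 ('c'): new char, reset run to 1
  Position 9 ('b'): new char, reset run to 1
Longest run: 'c' with length 2

2


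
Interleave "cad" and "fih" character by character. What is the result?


Interleaving "cad" and "fih":
  Position 0: 'c' from first, 'f' from second => "cf"
  Position 1: 'a' from first, 'i' from second => "ai"
  Position 2: 'd' from first, 'h' from second => "dh"
Result: cfaidh

cfaidh


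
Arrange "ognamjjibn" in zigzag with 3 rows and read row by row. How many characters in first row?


Zigzag "ognamjjibn" into 3 rows:
Placing characters:
  'o' => row 0
  'g' => row 1
  'n' => row 2
  'a' => row 1
  'm' => row 0
  'j' => row 1
  'j' => row 2
  'i' => row 1
  'b' => row 0
  'n' => row 1
Rows:
  Row 0: "omb"
  Row 1: "gajin"
  Row 2: "nj"
First row length: 3

3


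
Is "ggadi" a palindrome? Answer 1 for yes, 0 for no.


Input: ggadi
Reversed: idagg
  Compare pos 0 ('g') with pos 4 ('i'): MISMATCH
  Compare pos 1 ('g') with pos 3 ('d'): MISMATCH
Result: not a palindrome

0


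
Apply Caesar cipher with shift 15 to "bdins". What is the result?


Caesar cipher: shift "bdins" by 15
  'b' (pos 1) + 15 = pos 16 = 'q'
  'd' (pos 3) + 15 = pos 18 = 's'
  'i' (pos 8) + 15 = pos 23 = 'x'
  'n' (pos 13) + 15 = pos 2 = 'c'
  's' (pos 18) + 15 = pos 7 = 'h'
Result: qsxch

qsxch


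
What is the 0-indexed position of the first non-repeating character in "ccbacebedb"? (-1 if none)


Input: ccbacebedb
Character frequencies:
  'a': 1
  'b': 3
  'c': 3
  'd': 1
  'e': 2
Scanning left to right for freq == 1:
  Position 0 ('c'): freq=3, skip
  Position 1 ('c'): freq=3, skip
  Position 2 ('b'): freq=3, skip
  Position 3 ('a'): unique! => answer = 3

3


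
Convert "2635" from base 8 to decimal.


Input: "2635" in base 8
Positional expansion:
  Digit '2' (value 2) x 8^3 = 1024
  Digit '6' (value 6) x 8^2 = 384
  Digit '3' (value 3) x 8^1 = 24
  Digit '5' (value 5) x 8^0 = 5
Sum = 1437

1437


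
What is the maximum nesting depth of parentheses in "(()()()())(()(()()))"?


Input: "(()()()())(()(()()))"
Tracking depth:
  Position 0 '(': depth becomes 1
  Position 1 '(': depth becomes 2
  Position 2 ')': depth becomes 1
  Position 3 '(': depth becomes 2
  Position 4 ')': depth becomes 1
  Position 5 '(': depth becomes 2
  Position 6 ')': depth becomes 1
  Position 7 '(': depth becomes 2
  Position 8 ')': depth becomes 1
  Position 9 ')': depth becomes 0
  Position 10 '(': depth becomes 1
  Position 11 '(': depth becomes 2
  Position 12 ')': depth becomes 1
  Position 13 '(': depth becomes 2
  Position 14 '(': depth becomes 3
  Position 15 ')': depth becomes 2
  Position 16 '(': depth becomes 3
  Position 17 ')': depth becomes 2
  Position 18 ')': depth becomes 1
  Position 19 ')': depth becomes 0
Maximum depth reached: 3

3


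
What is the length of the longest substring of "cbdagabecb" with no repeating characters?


Input: "cbdagabecb"
Sliding window (track last position of each char):
  Position 0 ('c'): window [0,0] length 1 -- new best
  Position 1 ('b'): window [0,1] length 2 -- new best
  Position 2 ('d'): window [0,2] length 3 -- new best
  Position 3 ('a'): window [0,3] length 4 -- new best
  Position 4 ('g'): window [0,4] length 5 -- new best
  Position 5 ('a'): repeat (last at 3), move window start to 4
  Position 5 ('a'): window [4,5] length 2
  Position 6 ('b'): window [4,6] length 3
  Position 7 ('e'): window [4,7] length 4
  Position 8 ('c'): window [4,8] length 5
  Position 9 ('b'): repeat (last at 6), move window start to 7
  Position 9 ('b'): window [7,9] length 3
Longest substring with no repeats: "cbdag" with length 5

5


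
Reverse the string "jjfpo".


Input: jjfpo
Reading characters right to left:
  Position 4: 'o'
  Position 3: 'p'
  Position 2: 'f'
  Position 1: 'j'
  Position 0: 'j'
Reversed: opfjj

opfjj


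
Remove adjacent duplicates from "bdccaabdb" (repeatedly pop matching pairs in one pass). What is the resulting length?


Input: bdccaabdb
Stack-based adjacent duplicate removal:
  Read 'b': push. Stack: b
  Read 'd': push. Stack: bd
  Read 'c': push. Stack: bdc
  Read 'c': matches stack top 'c' => pop. Stack: bd
  Read 'a': push. Stack: bda
  Read 'a': matches stack top 'a' => pop. Stack: bd
  Read 'b': push. Stack: bdb
  Read 'd': push. Stack: bdbd
  Read 'b': push. Stack: bdbdb
Final stack: "bdbdb" (length 5)

5


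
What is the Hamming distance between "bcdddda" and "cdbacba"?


Comparing "bcdddda" and "cdbacba" position by position:
  Position 0: 'b' vs 'c' => differ
  Position 1: 'c' vs 'd' => differ
  Position 2: 'd' vs 'b' => differ
  Position 3: 'd' vs 'a' => differ
  Position 4: 'd' vs 'c' => differ
  Position 5: 'd' vs 'b' => differ
  Position 6: 'a' vs 'a' => same
Total differences (Hamming distance): 6

6


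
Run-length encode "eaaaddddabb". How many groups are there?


Input: eaaaddddabb
Scanning for consecutive runs:
  Group 1: 'e' x 1 (positions 0-0)
  Group 2: 'a' x 3 (positions 1-3)
  Group 3: 'd' x 4 (positions 4-7)
  Group 4: 'a' x 1 (positions 8-8)
  Group 5: 'b' x 2 (positions 9-10)
Total groups: 5

5


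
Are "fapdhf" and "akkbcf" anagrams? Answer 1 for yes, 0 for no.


Strings: "fapdhf", "akkbcf"
Sorted first:  adffhp
Sorted second: abcfkk
Differ at position 1: 'd' vs 'b' => not anagrams

0


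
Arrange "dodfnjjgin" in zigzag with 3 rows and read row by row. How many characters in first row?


Zigzag "dodfnjjgin" into 3 rows:
Placing characters:
  'd' => row 0
  'o' => row 1
  'd' => row 2
  'f' => row 1
  'n' => row 0
  'j' => row 1
  'j' => row 2
  'g' => row 1
  'i' => row 0
  'n' => row 1
Rows:
  Row 0: "dni"
  Row 1: "ofjgn"
  Row 2: "dj"
First row length: 3

3


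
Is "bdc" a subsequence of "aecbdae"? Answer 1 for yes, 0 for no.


Check if "bdc" is a subsequence of "aecbdae"
Greedy scan:
  Position 0 ('a'): no match needed
  Position 1 ('e'): no match needed
  Position 2 ('c'): no match needed
  Position 3 ('b'): matches sub[0] = 'b'
  Position 4 ('d'): matches sub[1] = 'd'
  Position 5 ('a'): no match needed
  Position 6 ('e'): no match needed
Only matched 2/3 characters => not a subsequence

0


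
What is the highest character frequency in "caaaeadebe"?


Input: caaaeadebe
Character counts:
  'a': 4
  'b': 1
  'c': 1
  'd': 1
  'e': 3
Maximum frequency: 4

4


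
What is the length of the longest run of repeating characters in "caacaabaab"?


Input: "caacaabaab"
Scanning for longest run:
  Position 1 ('a'): new char, reset run to 1
  Position 2 ('a'): continues run of 'a', length=2
  Position 3 ('c'): new char, reset run to 1
  Position 4 ('a'): new char, reset run to 1
  Position 5 ('a'): continues run of 'a', length=2
  Position 6 ('b'): new char, reset run to 1
  Position 7 ('a'): new char, reset run to 1
  Position 8 ('a'): continues run of 'a', length=2
  Position 9 ('b'): new char, reset run to 1
Longest run: 'a' with length 2

2


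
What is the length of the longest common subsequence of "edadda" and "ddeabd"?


LCS of "edadda" and "ddeabd"
DP table:
           d    d    e    a    b    d
      0    0    0    0    0    0    0
  e   0    0    0    1    1    1    1
  d   0    1    1    1    1    1    2
  a   0    1    1    1    2    2    2
  d   0    1    2    2    2    2    3
  d   0    1    2    2    2    2    3
  a   0    1    2    2    3    3    3
LCS length = dp[6][6] = 3

3


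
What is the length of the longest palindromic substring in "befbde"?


Input: "befbde"
Checking substrings for palindromes:
  No multi-char palindromic substrings found
Longest palindromic substring: "b" with length 1

1


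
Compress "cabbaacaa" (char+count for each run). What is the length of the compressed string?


Input: cabbaacaa
Runs:
  'c' x 1 => "c1"
  'a' x 1 => "a1"
  'b' x 2 => "b2"
  'a' x 2 => "a2"
  'c' x 1 => "c1"
  'a' x 2 => "a2"
Compressed: "c1a1b2a2c1a2"
Compressed length: 12

12


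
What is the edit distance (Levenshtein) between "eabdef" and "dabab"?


Computing edit distance: "eabdef" -> "dabab"
DP table:
           d    a    b    a    b
      0    1    2    3    4    5
  e   1    1    2    3    4    5
  a   2    2    1    2    3    4
  b   3    3    2    1    2    3
  d   4    3    3    2    2    3
  e   5    4    4    3    3    3
  f   6    5    5    4    4    4
Edit distance = dp[6][5] = 4

4


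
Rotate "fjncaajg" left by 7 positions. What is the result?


Input: "fjncaajg", rotate left by 7
First 7 characters: "fjncaaj"
Remaining characters: "g"
Concatenate remaining + first: "g" + "fjncaaj" = "gfjncaaj"

gfjncaaj


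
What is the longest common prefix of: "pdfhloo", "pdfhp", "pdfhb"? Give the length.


Words: pdfhloo, pdfhp, pdfhb
  Position 0: all 'p' => match
  Position 1: all 'd' => match
  Position 2: all 'f' => match
  Position 3: all 'h' => match
  Position 4: ('l', 'p', 'b') => mismatch, stop
LCP = "pdfh" (length 4)

4


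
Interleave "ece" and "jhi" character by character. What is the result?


Interleaving "ece" and "jhi":
  Position 0: 'e' from first, 'j' from second => "ej"
  Position 1: 'c' from first, 'h' from second => "ch"
  Position 2: 'e' from first, 'i' from second => "ei"
Result: ejchei

ejchei


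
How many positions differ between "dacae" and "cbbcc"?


Comparing "dacae" and "cbbcc" position by position:
  Position 0: 'd' vs 'c' => DIFFER
  Position 1: 'a' vs 'b' => DIFFER
  Position 2: 'c' vs 'b' => DIFFER
  Position 3: 'a' vs 'c' => DIFFER
  Position 4: 'e' vs 'c' => DIFFER
Positions that differ: 5

5


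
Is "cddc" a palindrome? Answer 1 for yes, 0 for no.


Input: cddc
Reversed: cddc
  Compare pos 0 ('c') with pos 3 ('c'): match
  Compare pos 1 ('d') with pos 2 ('d'): match
Result: palindrome

1


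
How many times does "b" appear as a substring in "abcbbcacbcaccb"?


Searching for "b" in "abcbbcacbcaccb"
Scanning each position:
  Position 0: "a" => no
  Position 1: "b" => MATCH
  Position 2: "c" => no
  Position 3: "b" => MATCH
  Position 4: "b" => MATCH
  Position 5: "c" => no
  Position 6: "a" => no
  Position 7: "c" => no
  Position 8: "b" => MATCH
  Position 9: "c" => no
  Position 10: "a" => no
  Position 11: "c" => no
  Position 12: "c" => no
  Position 13: "b" => MATCH
Total occurrences: 5

5


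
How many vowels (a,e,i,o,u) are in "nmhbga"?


Input: nmhbga
Checking each character:
  'n' at position 0: consonant
  'm' at position 1: consonant
  'h' at position 2: consonant
  'b' at position 3: consonant
  'g' at position 4: consonant
  'a' at position 5: vowel (running total: 1)
Total vowels: 1

1


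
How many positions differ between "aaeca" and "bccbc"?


Comparing "aaeca" and "bccbc" position by position:
  Position 0: 'a' vs 'b' => DIFFER
  Position 1: 'a' vs 'c' => DIFFER
  Position 2: 'e' vs 'c' => DIFFER
  Position 3: 'c' vs 'b' => DIFFER
  Position 4: 'a' vs 'c' => DIFFER
Positions that differ: 5

5


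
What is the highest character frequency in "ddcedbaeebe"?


Input: ddcedbaeebe
Character counts:
  'a': 1
  'b': 2
  'c': 1
  'd': 3
  'e': 4
Maximum frequency: 4

4


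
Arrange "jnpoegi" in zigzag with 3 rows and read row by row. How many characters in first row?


Zigzag "jnpoegi" into 3 rows:
Placing characters:
  'j' => row 0
  'n' => row 1
  'p' => row 2
  'o' => row 1
  'e' => row 0
  'g' => row 1
  'i' => row 2
Rows:
  Row 0: "je"
  Row 1: "nog"
  Row 2: "pi"
First row length: 2

2


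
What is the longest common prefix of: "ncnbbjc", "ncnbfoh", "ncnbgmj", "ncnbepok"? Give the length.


Words: ncnbbjc, ncnbfoh, ncnbgmj, ncnbepok
  Position 0: all 'n' => match
  Position 1: all 'c' => match
  Position 2: all 'n' => match
  Position 3: all 'b' => match
  Position 4: ('b', 'f', 'g', 'e') => mismatch, stop
LCP = "ncnb" (length 4)

4


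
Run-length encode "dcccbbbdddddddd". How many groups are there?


Input: dcccbbbdddddddd
Scanning for consecutive runs:
  Group 1: 'd' x 1 (positions 0-0)
  Group 2: 'c' x 3 (positions 1-3)
  Group 3: 'b' x 3 (positions 4-6)
  Group 4: 'd' x 8 (positions 7-14)
Total groups: 4

4


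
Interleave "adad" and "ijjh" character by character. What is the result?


Interleaving "adad" and "ijjh":
  Position 0: 'a' from first, 'i' from second => "ai"
  Position 1: 'd' from first, 'j' from second => "dj"
  Position 2: 'a' from first, 'j' from second => "aj"
  Position 3: 'd' from first, 'h' from second => "dh"
Result: aidjajdh

aidjajdh


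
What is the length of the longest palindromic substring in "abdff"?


Input: "abdff"
Checking substrings for palindromes:
  [3:5] "ff" (len 2) => palindrome
Longest palindromic substring: "ff" with length 2

2


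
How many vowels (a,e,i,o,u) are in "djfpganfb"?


Input: djfpganfb
Checking each character:
  'd' at position 0: consonant
  'j' at position 1: consonant
  'f' at position 2: consonant
  'p' at position 3: consonant
  'g' at position 4: consonant
  'a' at position 5: vowel (running total: 1)
  'n' at position 6: consonant
  'f' at position 7: consonant
  'b' at position 8: consonant
Total vowels: 1

1


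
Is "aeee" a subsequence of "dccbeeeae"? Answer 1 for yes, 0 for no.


Check if "aeee" is a subsequence of "dccbeeeae"
Greedy scan:
  Position 0 ('d'): no match needed
  Position 1 ('c'): no match needed
  Position 2 ('c'): no match needed
  Position 3 ('b'): no match needed
  Position 4 ('e'): no match needed
  Position 5 ('e'): no match needed
  Position 6 ('e'): no match needed
  Position 7 ('a'): matches sub[0] = 'a'
  Position 8 ('e'): matches sub[1] = 'e'
Only matched 2/4 characters => not a subsequence

0


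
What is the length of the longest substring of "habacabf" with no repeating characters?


Input: "habacabf"
Sliding window (track last position of each char):
  Position 0 ('h'): window [0,0] length 1 -- new best
  Position 1 ('a'): window [0,1] length 2 -- new best
  Position 2 ('b'): window [0,2] length 3 -- new best
  Position 3 ('a'): repeat (last at 1), move window start to 2
  Position 3 ('a'): window [2,3] length 2
  Position 4 ('c'): window [2,4] length 3
  Position 5 ('a'): repeat (last at 3), move window start to 4
  Position 5 ('a'): window [4,5] length 2
  Position 6 ('b'): window [4,6] length 3
  Position 7 ('f'): window [4,7] length 4 -- new best
Longest substring with no repeats: "cabf" with length 4

4


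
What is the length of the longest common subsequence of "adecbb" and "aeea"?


LCS of "adecbb" and "aeea"
DP table:
           a    e    e    a
      0    0    0    0    0
  a   0    1    1    1    1
  d   0    1    1    1    1
  e   0    1    2    2    2
  c   0    1    2    2    2
  b   0    1    2    2    2
  b   0    1    2    2    2
LCS length = dp[6][4] = 2

2


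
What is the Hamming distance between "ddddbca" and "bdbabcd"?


Comparing "ddddbca" and "bdbabcd" position by position:
  Position 0: 'd' vs 'b' => differ
  Position 1: 'd' vs 'd' => same
  Position 2: 'd' vs 'b' => differ
  Position 3: 'd' vs 'a' => differ
  Position 4: 'b' vs 'b' => same
  Position 5: 'c' vs 'c' => same
  Position 6: 'a' vs 'd' => differ
Total differences (Hamming distance): 4

4


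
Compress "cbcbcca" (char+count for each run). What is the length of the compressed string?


Input: cbcbcca
Runs:
  'c' x 1 => "c1"
  'b' x 1 => "b1"
  'c' x 1 => "c1"
  'b' x 1 => "b1"
  'c' x 2 => "c2"
  'a' x 1 => "a1"
Compressed: "c1b1c1b1c2a1"
Compressed length: 12

12


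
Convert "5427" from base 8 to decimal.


Input: "5427" in base 8
Positional expansion:
  Digit '5' (value 5) x 8^3 = 2560
  Digit '4' (value 4) x 8^2 = 256
  Digit '2' (value 2) x 8^1 = 16
  Digit '7' (value 7) x 8^0 = 7
Sum = 2839

2839


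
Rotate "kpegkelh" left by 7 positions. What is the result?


Input: "kpegkelh", rotate left by 7
First 7 characters: "kpegkel"
Remaining characters: "h"
Concatenate remaining + first: "h" + "kpegkel" = "hkpegkel"

hkpegkel


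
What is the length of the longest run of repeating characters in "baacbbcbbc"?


Input: "baacbbcbbc"
Scanning for longest run:
  Position 1 ('a'): new char, reset run to 1
  Position 2 ('a'): continues run of 'a', length=2
  Position 3 ('c'): new char, reset run to 1
  Position 4 ('b'): new char, reset run to 1
  Position 5 ('b'): continues run of 'b', length=2
  Position 6 ('c'): new char, reset run to 1
  Position 7 ('b'): new char, reset run to 1
  Position 8 ('b'): continues run of 'b', length=2
  Position 9 ('c'): new char, reset run to 1
Longest run: 'a' with length 2

2


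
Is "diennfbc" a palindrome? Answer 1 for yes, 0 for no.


Input: diennfbc
Reversed: cbfnneid
  Compare pos 0 ('d') with pos 7 ('c'): MISMATCH
  Compare pos 1 ('i') with pos 6 ('b'): MISMATCH
  Compare pos 2 ('e') with pos 5 ('f'): MISMATCH
  Compare pos 3 ('n') with pos 4 ('n'): match
Result: not a palindrome

0


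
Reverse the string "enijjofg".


Input: enijjofg
Reading characters right to left:
  Position 7: 'g'
  Position 6: 'f'
  Position 5: 'o'
  Position 4: 'j'
  Position 3: 'j'
  Position 2: 'i'
  Position 1: 'n'
  Position 0: 'e'
Reversed: gfojjine

gfojjine


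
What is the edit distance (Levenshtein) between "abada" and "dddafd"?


Computing edit distance: "abada" -> "dddafd"
DP table:
           d    d    d    a    f    d
      0    1    2    3    4    5    6
  a   1    1    2    3    3    4    5
  b   2    2    2    3    4    4    5
  a   3    3    3    3    3    4    5
  d   4    3    3    3    4    4    4
  a   5    4    4    4    3    4    5
Edit distance = dp[5][6] = 5

5


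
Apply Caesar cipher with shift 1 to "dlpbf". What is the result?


Caesar cipher: shift "dlpbf" by 1
  'd' (pos 3) + 1 = pos 4 = 'e'
  'l' (pos 11) + 1 = pos 12 = 'm'
  'p' (pos 15) + 1 = pos 16 = 'q'
  'b' (pos 1) + 1 = pos 2 = 'c'
  'f' (pos 5) + 1 = pos 6 = 'g'
Result: emqcg

emqcg


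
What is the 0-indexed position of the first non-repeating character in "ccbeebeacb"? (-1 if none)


Input: ccbeebeacb
Character frequencies:
  'a': 1
  'b': 3
  'c': 3
  'e': 3
Scanning left to right for freq == 1:
  Position 0 ('c'): freq=3, skip
  Position 1 ('c'): freq=3, skip
  Position 2 ('b'): freq=3, skip
  Position 3 ('e'): freq=3, skip
  Position 4 ('e'): freq=3, skip
  Position 5 ('b'): freq=3, skip
  Position 6 ('e'): freq=3, skip
  Position 7 ('a'): unique! => answer = 7

7


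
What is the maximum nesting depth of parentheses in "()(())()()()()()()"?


Input: "()(())()()()()()()"
Tracking depth:
  Position 0 '(': depth becomes 1
  Position 1 ')': depth becomes 0
  Position 2 '(': depth becomes 1
  Position 3 '(': depth becomes 2
  Position 4 ')': depth becomes 1
  Position 5 ')': depth becomes 0
  Position 6 '(': depth becomes 1
  Position 7 ')': depth becomes 0
  Position 8 '(': depth becomes 1
  Position 9 ')': depth becomes 0
  Position 10 '(': depth becomes 1
  Position 11 ')': depth becomes 0
  Position 12 '(': depth becomes 1
  Position 13 ')': depth becomes 0
  Position 14 '(': depth becomes 1
  Position 15 ')': depth becomes 0
  Position 16 '(': depth becomes 1
  Position 17 ')': depth becomes 0
Maximum depth reached: 2

2


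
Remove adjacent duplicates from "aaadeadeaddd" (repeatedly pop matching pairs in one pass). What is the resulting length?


Input: aaadeadeaddd
Stack-based adjacent duplicate removal:
  Read 'a': push. Stack: a
  Read 'a': matches stack top 'a' => pop. Stack: (empty)
  Read 'a': push. Stack: a
  Read 'd': push. Stack: ad
  Read 'e': push. Stack: ade
  Read 'a': push. Stack: adea
  Read 'd': push. Stack: adead
  Read 'e': push. Stack: adeade
  Read 'a': push. Stack: adeadea
  Read 'd': push. Stack: adeadead
  Read 'd': matches stack top 'd' => pop. Stack: adeadea
  Read 'd': push. Stack: adeadead
Final stack: "adeadead" (length 8)

8


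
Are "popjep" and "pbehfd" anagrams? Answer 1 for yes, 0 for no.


Strings: "popjep", "pbehfd"
Sorted first:  ejoppp
Sorted second: bdefhp
Differ at position 0: 'e' vs 'b' => not anagrams

0


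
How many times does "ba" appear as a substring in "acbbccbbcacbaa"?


Searching for "ba" in "acbbccbbcacbaa"
Scanning each position:
  Position 0: "ac" => no
  Position 1: "cb" => no
  Position 2: "bb" => no
  Position 3: "bc" => no
  Position 4: "cc" => no
  Position 5: "cb" => no
  Position 6: "bb" => no
  Position 7: "bc" => no
  Position 8: "ca" => no
  Position 9: "ac" => no
  Position 10: "cb" => no
  Position 11: "ba" => MATCH
  Position 12: "aa" => no
Total occurrences: 1

1


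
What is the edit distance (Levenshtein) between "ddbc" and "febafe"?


Computing edit distance: "ddbc" -> "febafe"
DP table:
           f    e    b    a    f    e
      0    1    2    3    4    5    6
  d   1    1    2    3    4    5    6
  d   2    2    2    3    4    5    6
  b   3    3    3    2    3    4    5
  c   4    4    4    3    3    4    5
Edit distance = dp[4][6] = 5

5


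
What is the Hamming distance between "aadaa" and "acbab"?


Comparing "aadaa" and "acbab" position by position:
  Position 0: 'a' vs 'a' => same
  Position 1: 'a' vs 'c' => differ
  Position 2: 'd' vs 'b' => differ
  Position 3: 'a' vs 'a' => same
  Position 4: 'a' vs 'b' => differ
Total differences (Hamming distance): 3

3


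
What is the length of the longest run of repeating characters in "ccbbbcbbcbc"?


Input: "ccbbbcbbcbc"
Scanning for longest run:
  Position 1 ('c'): continues run of 'c', length=2
  Position 2 ('b'): new char, reset run to 1
  Position 3 ('b'): continues run of 'b', length=2
  Position 4 ('b'): continues run of 'b', length=3
  Position 5 ('c'): new char, reset run to 1
  Position 6 ('b'): new char, reset run to 1
  Position 7 ('b'): continues run of 'b', length=2
  Position 8 ('c'): new char, reset run to 1
  Position 9 ('b'): new char, reset run to 1
  Position 10 ('c'): new char, reset run to 1
Longest run: 'b' with length 3

3


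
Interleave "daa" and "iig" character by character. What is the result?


Interleaving "daa" and "iig":
  Position 0: 'd' from first, 'i' from second => "di"
  Position 1: 'a' from first, 'i' from second => "ai"
  Position 2: 'a' from first, 'g' from second => "ag"
Result: diaiag

diaiag


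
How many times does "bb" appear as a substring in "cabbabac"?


Searching for "bb" in "cabbabac"
Scanning each position:
  Position 0: "ca" => no
  Position 1: "ab" => no
  Position 2: "bb" => MATCH
  Position 3: "ba" => no
  Position 4: "ab" => no
  Position 5: "ba" => no
  Position 6: "ac" => no
Total occurrences: 1

1


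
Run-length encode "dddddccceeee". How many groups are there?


Input: dddddccceeee
Scanning for consecutive runs:
  Group 1: 'd' x 5 (positions 0-4)
  Group 2: 'c' x 3 (positions 5-7)
  Group 3: 'e' x 4 (positions 8-11)
Total groups: 3

3


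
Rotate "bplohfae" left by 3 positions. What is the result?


Input: "bplohfae", rotate left by 3
First 3 characters: "bpl"
Remaining characters: "ohfae"
Concatenate remaining + first: "ohfae" + "bpl" = "ohfaebpl"

ohfaebpl


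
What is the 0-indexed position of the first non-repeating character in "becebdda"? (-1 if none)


Input: becebdda
Character frequencies:
  'a': 1
  'b': 2
  'c': 1
  'd': 2
  'e': 2
Scanning left to right for freq == 1:
  Position 0 ('b'): freq=2, skip
  Position 1 ('e'): freq=2, skip
  Position 2 ('c'): unique! => answer = 2

2


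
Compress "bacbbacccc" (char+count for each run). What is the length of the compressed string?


Input: bacbbacccc
Runs:
  'b' x 1 => "b1"
  'a' x 1 => "a1"
  'c' x 1 => "c1"
  'b' x 2 => "b2"
  'a' x 1 => "a1"
  'c' x 4 => "c4"
Compressed: "b1a1c1b2a1c4"
Compressed length: 12

12


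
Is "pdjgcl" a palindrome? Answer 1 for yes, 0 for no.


Input: pdjgcl
Reversed: lcgjdp
  Compare pos 0 ('p') with pos 5 ('l'): MISMATCH
  Compare pos 1 ('d') with pos 4 ('c'): MISMATCH
  Compare pos 2 ('j') with pos 3 ('g'): MISMATCH
Result: not a palindrome

0


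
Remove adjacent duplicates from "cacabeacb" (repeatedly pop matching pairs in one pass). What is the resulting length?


Input: cacabeacb
Stack-based adjacent duplicate removal:
  Read 'c': push. Stack: c
  Read 'a': push. Stack: ca
  Read 'c': push. Stack: cac
  Read 'a': push. Stack: caca
  Read 'b': push. Stack: cacab
  Read 'e': push. Stack: cacabe
  Read 'a': push. Stack: cacabea
  Read 'c': push. Stack: cacabeac
  Read 'b': push. Stack: cacabeacb
Final stack: "cacabeacb" (length 9)

9


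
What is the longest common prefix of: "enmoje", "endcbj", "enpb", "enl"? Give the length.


Words: enmoje, endcbj, enpb, enl
  Position 0: all 'e' => match
  Position 1: all 'n' => match
  Position 2: ('m', 'd', 'p', 'l') => mismatch, stop
LCP = "en" (length 2)

2


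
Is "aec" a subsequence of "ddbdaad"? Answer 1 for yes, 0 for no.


Check if "aec" is a subsequence of "ddbdaad"
Greedy scan:
  Position 0 ('d'): no match needed
  Position 1 ('d'): no match needed
  Position 2 ('b'): no match needed
  Position 3 ('d'): no match needed
  Position 4 ('a'): matches sub[0] = 'a'
  Position 5 ('a'): no match needed
  Position 6 ('d'): no match needed
Only matched 1/3 characters => not a subsequence

0


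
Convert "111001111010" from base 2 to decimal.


Input: "111001111010" in base 2
Positional expansion:
  Digit '1' (value 1) x 2^11 = 2048
  Digit '1' (value 1) x 2^10 = 1024
  Digit '1' (value 1) x 2^9 = 512
  Digit '0' (value 0) x 2^8 = 0
  Digit '0' (value 0) x 2^7 = 0
  Digit '1' (value 1) x 2^6 = 64
  Digit '1' (value 1) x 2^5 = 32
  Digit '1' (value 1) x 2^4 = 16
  Digit '1' (value 1) x 2^3 = 8
  Digit '0' (value 0) x 2^2 = 0
  Digit '1' (value 1) x 2^1 = 2
  Digit '0' (value 0) x 2^0 = 0
Sum = 3706

3706


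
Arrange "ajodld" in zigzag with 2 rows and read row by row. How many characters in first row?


Zigzag "ajodld" into 2 rows:
Placing characters:
  'a' => row 0
  'j' => row 1
  'o' => row 0
  'd' => row 1
  'l' => row 0
  'd' => row 1
Rows:
  Row 0: "aol"
  Row 1: "jdd"
First row length: 3

3


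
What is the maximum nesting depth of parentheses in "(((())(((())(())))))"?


Input: "(((())(((())(())))))"
Tracking depth:
  Position 0 '(': depth becomes 1
  Position 1 '(': depth becomes 2
  Position 2 '(': depth becomes 3
  Position 3 '(': depth becomes 4
  Position 4 ')': depth becomes 3
  Position 5 ')': depth becomes 2
  Position 6 '(': depth becomes 3
  Position 7 '(': depth becomes 4
  Position 8 '(': depth becomes 5
  Position 9 '(': depth becomes 6
  Position 10 ')': depth becomes 5
  Position 11 ')': depth becomes 4
  Position 12 '(': depth becomes 5
  Position 13 '(': depth becomes 6
  Position 14 ')': depth becomes 5
  Position 15 ')': depth becomes 4
  Position 16 ')': depth becomes 3
  Position 17 ')': depth becomes 2
  Position 18 ')': depth becomes 1
  Position 19 ')': depth becomes 0
Maximum depth reached: 6

6


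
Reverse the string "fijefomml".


Input: fijefomml
Reading characters right to left:
  Position 8: 'l'
  Position 7: 'm'
  Position 6: 'm'
  Position 5: 'o'
  Position 4: 'f'
  Position 3: 'e'
  Position 2: 'j'
  Position 1: 'i'
  Position 0: 'f'
Reversed: lmmofejif

lmmofejif


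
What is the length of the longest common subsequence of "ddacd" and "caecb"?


LCS of "ddacd" and "caecb"
DP table:
           c    a    e    c    b
      0    0    0    0    0    0
  d   0    0    0    0    0    0
  d   0    0    0    0    0    0
  a   0    0    1    1    1    1
  c   0    1    1    1    2    2
  d   0    1    1    1    2    2
LCS length = dp[5][5] = 2

2


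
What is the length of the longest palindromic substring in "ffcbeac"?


Input: "ffcbeac"
Checking substrings for palindromes:
  [0:2] "ff" (len 2) => palindrome
Longest palindromic substring: "ff" with length 2

2


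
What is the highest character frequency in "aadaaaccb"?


Input: aadaaaccb
Character counts:
  'a': 5
  'b': 1
  'c': 2
  'd': 1
Maximum frequency: 5

5


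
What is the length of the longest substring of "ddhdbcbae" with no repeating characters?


Input: "ddhdbcbae"
Sliding window (track last position of each char):
  Position 0 ('d'): window [0,0] length 1 -- new best
  Position 1 ('d'): repeat (last at 0), move window start to 1
  Position 1 ('d'): window [1,1] length 1
  Position 2 ('h'): window [1,2] length 2 -- new best
  Position 3 ('d'): repeat (last at 1), move window start to 2
  Position 3 ('d'): window [2,3] length 2
  Position 4 ('b'): window [2,4] length 3 -- new best
  Position 5 ('c'): window [2,5] length 4 -- new best
  Position 6 ('b'): repeat (last at 4), move window start to 5
  Position 6 ('b'): window [5,6] length 2
  Position 7 ('a'): window [5,7] length 3
  Position 8 ('e'): window [5,8] length 4
Longest substring with no repeats: "hdbc" with length 4

4


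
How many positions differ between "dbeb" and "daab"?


Comparing "dbeb" and "daab" position by position:
  Position 0: 'd' vs 'd' => same
  Position 1: 'b' vs 'a' => DIFFER
  Position 2: 'e' vs 'a' => DIFFER
  Position 3: 'b' vs 'b' => same
Positions that differ: 2

2


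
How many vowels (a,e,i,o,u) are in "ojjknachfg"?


Input: ojjknachfg
Checking each character:
  'o' at position 0: vowel (running total: 1)
  'j' at position 1: consonant
  'j' at position 2: consonant
  'k' at position 3: consonant
  'n' at position 4: consonant
  'a' at position 5: vowel (running total: 2)
  'c' at position 6: consonant
  'h' at position 7: consonant
  'f' at position 8: consonant
  'g' at position 9: consonant
Total vowels: 2

2


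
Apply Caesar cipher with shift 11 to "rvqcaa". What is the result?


Caesar cipher: shift "rvqcaa" by 11
  'r' (pos 17) + 11 = pos 2 = 'c'
  'v' (pos 21) + 11 = pos 6 = 'g'
  'q' (pos 16) + 11 = pos 1 = 'b'
  'c' (pos 2) + 11 = pos 13 = 'n'
  'a' (pos 0) + 11 = pos 11 = 'l'
  'a' (pos 0) + 11 = pos 11 = 'l'
Result: cgbnll

cgbnll


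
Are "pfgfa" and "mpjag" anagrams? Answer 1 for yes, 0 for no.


Strings: "pfgfa", "mpjag"
Sorted first:  affgp
Sorted second: agjmp
Differ at position 1: 'f' vs 'g' => not anagrams

0


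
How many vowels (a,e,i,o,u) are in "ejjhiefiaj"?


Input: ejjhiefiaj
Checking each character:
  'e' at position 0: vowel (running total: 1)
  'j' at position 1: consonant
  'j' at position 2: consonant
  'h' at position 3: consonant
  'i' at position 4: vowel (running total: 2)
  'e' at position 5: vowel (running total: 3)
  'f' at position 6: consonant
  'i' at position 7: vowel (running total: 4)
  'a' at position 8: vowel (running total: 5)
  'j' at position 9: consonant
Total vowels: 5

5


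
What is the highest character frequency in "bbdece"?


Input: bbdece
Character counts:
  'b': 2
  'c': 1
  'd': 1
  'e': 2
Maximum frequency: 2

2
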